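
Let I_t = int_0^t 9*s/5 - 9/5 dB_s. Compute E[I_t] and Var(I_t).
E[I_t] = 0; Var(I_t) = 27*t*(t^2 - 3*t + 3)/25

The Itô integral of a deterministic integrand f(s) has mean 0 because each increment f(s) * (B_{s+ds} - B_s) has mean 0. By the Itô isometry:
  Var( int_0^t f(s) dB_s ) = E[ (int_0^t f(s) dB_s)^2 ] = int_0^t f(s)^2 ds.
Here f(s) = 9*s/5 - 9/5, so f(s)^2 = 81*(s - 1)^2/25. Integrate:
  int_0^t (81*(s - 1)^2/25) ds = 27*t*(t^2 - 3*t + 3)/25.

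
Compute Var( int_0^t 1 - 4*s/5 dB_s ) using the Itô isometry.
Var = t*(16*t^2 - 60*t + 75)/75

The Itô integral of a deterministic integrand f(s) has mean 0 because each increment f(s) * (B_{s+ds} - B_s) has mean 0. By the Itô isometry:
  Var( int_0^t f(s) dB_s ) = E[ (int_0^t f(s) dB_s)^2 ] = int_0^t f(s)^2 ds.
Here f(s) = 1 - 4*s/5, so f(s)^2 = (4*s - 5)^2/25. Integrate:
  int_0^t ((4*s - 5)^2/25) ds = t*(16*t^2 - 60*t + 75)/75.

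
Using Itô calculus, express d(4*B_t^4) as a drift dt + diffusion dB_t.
d(4*B_t^4) = (24*B_t^2) dt + (16*B_t^3) dB_t

Itô's formula for f(B_t) gives d f(B_t) = f'(B_t) dB_t + (1/2) f''(B_t) dt. Compute derivatives of f(x) = 4*x^4:
  f'(x)  = 16*x^3
  f''(x) = 48*x^2
Substitute x = B_t and multiply the f'' term by 1/2:
  drift     = (1/2) * (48*x^2) evaluated at B_t = 24*B_t^2
  diffusion = (16*x^3) evaluated at B_t = 16*B_t^3
Therefore d(4*B_t^4) = (24*B_t^2) dt + (16*B_t^3) dB_t.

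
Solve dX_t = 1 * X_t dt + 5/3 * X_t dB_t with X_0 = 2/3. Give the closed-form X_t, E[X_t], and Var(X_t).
X_t = 2/3 * exp((-7/18) t + (5/3) B_t); E[X_t] = 2*exp(t)/3; Var(X_t) = 4*(exp(25*t/9) - 1)*exp(2*t)/9

For GBM dX = mu X dt + sigma X dB with X_0 = x_0, apply Itô to Y = log X: dY = (mu - sigma^2/2) dt + sigma dB, so Y_t = log(x_0) + (mu - sigma^2/2) t + sigma B_t and hence X_t = x_0 * exp((mu - sigma^2/2) t + sigma B_t).
With mu = 1, sigma = 5/3, x_0 = 2/3, this gives:
  X_t = 2/3 * exp((-7/18) * t + (5/3) * B_t).
Since sigma*B_t ~ Normal(0, sigma^2 t), E[exp(sigma*B_t)] = exp(sigma^2 t / 2); so E[X_t] = x_0 * exp((mu - sigma^2/2) t) * exp(sigma^2 t / 2) = x_0 * exp(mu t) = 2*exp(t)/3.
Var(X_t) = E[X_t^2] - (E[X_t])^2 = x_0^2 * exp(2 mu t) * (exp(sigma^2 t) - 1) = 4*(exp(25*t/9) - 1)*exp(2*t)/9.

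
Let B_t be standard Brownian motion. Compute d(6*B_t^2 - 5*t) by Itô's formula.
d(6*B_t^2 - 5*t) = (1) dt + (12*B_t) dB_t

Itô's formula for f(t, x): d f(t, B_t) = (f_t + (1/2) f_xx) dt + f_x dB_t. Compute partials of f(t, x) = -5*t + 6*x^2:
  f_t(t,x)  = -5
  f_x(t,x)  = 12*x
  f_xx(t,x) = 12
Assemble drift = f_t + (1/2) f_xx = 1 and diffusion = f_x = 12*x. Substituting x = B_t:
  d(6*B_t^2 - 5*t) = (1) dt + (12*B_t) dB_t.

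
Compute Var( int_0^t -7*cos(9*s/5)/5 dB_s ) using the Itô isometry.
Var = 49*t/50 + 49*sin(18*t/5)/180

The Itô integral of a deterministic integrand f(s) has mean 0 because each increment f(s) * (B_{s+ds} - B_s) has mean 0. By the Itô isometry:
  Var( int_0^t f(s) dB_s ) = E[ (int_0^t f(s) dB_s)^2 ] = int_0^t f(s)^2 ds.
Here f(s) = -7*cos(9*s/5)/5, so f(s)^2 = 49*cos(9*s/5)^2/25. Integrate:
  int_0^t (49*cos(9*s/5)^2/25) ds = 49*t/50 + 49*sin(18*t/5)/180.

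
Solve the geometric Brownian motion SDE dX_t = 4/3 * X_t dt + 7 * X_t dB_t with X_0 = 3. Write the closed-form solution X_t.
X_t = 3 * exp((-139/6) * t + (7) * B_t)

For GBM dX = mu X dt + sigma X dB with X_0 = x_0, apply Itô to Y = log X: dY = (mu - sigma^2/2) dt + sigma dB, so Y_t = log(x_0) + (mu - sigma^2/2) t + sigma B_t and hence X_t = x_0 * exp((mu - sigma^2/2) t + sigma B_t).
With mu = 4/3, sigma = 7, x_0 = 3, this gives:
  X_t = 3 * exp((-139/6) * t + (7) * B_t).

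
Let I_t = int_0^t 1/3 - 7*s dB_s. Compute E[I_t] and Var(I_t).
E[I_t] = 0; Var(I_t) = t*(147*t^2 - 21*t + 1)/9

The Itô integral of a deterministic integrand f(s) has mean 0 because each increment f(s) * (B_{s+ds} - B_s) has mean 0. By the Itô isometry:
  Var( int_0^t f(s) dB_s ) = E[ (int_0^t f(s) dB_s)^2 ] = int_0^t f(s)^2 ds.
Here f(s) = 1/3 - 7*s, so f(s)^2 = (21*s - 1)^2/9. Integrate:
  int_0^t ((21*s - 1)^2/9) ds = t*(147*t^2 - 21*t + 1)/9.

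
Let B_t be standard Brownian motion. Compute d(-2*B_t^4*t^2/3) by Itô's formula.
d(-2*B_t^4*t^2/3) = (4*B_t^2*t*(-B_t^2 - 3*t)/3) dt + (-8*B_t^3*t^2/3) dB_t

Itô's formula for f(t, x): d f(t, B_t) = (f_t + (1/2) f_xx) dt + f_x dB_t. Compute partials of f(t, x) = -2*t^2*x^4/3:
  f_t(t,x)  = -4*t*x^4/3
  f_x(t,x)  = -8*t^2*x^3/3
  f_xx(t,x) = -8*t^2*x^2
Assemble drift = f_t + (1/2) f_xx = 4*t*x^2*(-3*t - x^2)/3 and diffusion = f_x = -8*t^2*x^3/3. Substituting x = B_t:
  d(-2*B_t^4*t^2/3) = (4*B_t^2*t*(-B_t^2 - 3*t)/3) dt + (-8*B_t^3*t^2/3) dB_t.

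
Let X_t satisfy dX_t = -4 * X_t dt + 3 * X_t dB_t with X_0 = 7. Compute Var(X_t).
Var(X_t) = 49*exp(t) - 49*exp(-8*t)

For GBM dX = mu X dt + sigma X dB with X_0 = x_0, apply Itô to Y = log X: dY = (mu - sigma^2/2) dt + sigma dB, so Y_t = log(x_0) + (mu - sigma^2/2) t + sigma B_t and hence X_t = x_0 * exp((mu - sigma^2/2) t + sigma B_t).
With mu = -4, sigma = 3, x_0 = 7, this gives:
  X_t = 7 * exp((-17/2) * t + (3) * B_t).
Since sigma*B_t ~ Normal(0, sigma^2 t), E[exp(sigma*B_t)] = exp(sigma^2 t / 2); so E[X_t] = x_0 * exp((mu - sigma^2/2) t) * exp(sigma^2 t / 2) = x_0 * exp(mu t) = 7*exp(-4*t).
Var(X_t) = E[X_t^2] - (E[X_t])^2 = x_0^2 * exp(2 mu t) * (exp(sigma^2 t) - 1) = 49*exp(t) - 49*exp(-8*t).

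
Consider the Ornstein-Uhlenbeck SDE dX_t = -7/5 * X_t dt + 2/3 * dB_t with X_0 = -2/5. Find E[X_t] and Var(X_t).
E[X_t] = -2*exp(-7*t/5)/5; Var(X_t) = 10/63 - 10*exp(-14*t/5)/63

The OU SDE dX = -theta X dt + sigma dB admits the integrating factor exp(theta t): d(exp(theta t) X_t) = sigma exp(theta t) dB_t. Integrating from 0 to t:
  X_t = x_0 * exp(-theta t) + sigma * int_0^t exp(-theta (t-s)) dB_s.
The Itô integral has mean 0 and (by the Itô isometry) variance sigma^2 * int_0^t exp(-2 theta (t - s)) ds = sigma^2 * (1 - exp(-2 theta t)) / (2 theta).
With theta = 7/5, sigma = 2/3, x_0 = -2/5:
  E[X_t] = -2/5 * exp(-7/5 t) = -2*exp(-7*t/5)/5
  Var(X_t) = (2/3)^2 * (1 - exp(-2*7/5 t)) / (2 * 7/5) = 10/63 - 10*exp(-14*t/5)/63.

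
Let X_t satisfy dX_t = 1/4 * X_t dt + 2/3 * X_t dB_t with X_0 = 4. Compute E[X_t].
E[X_t] = 4*exp(t/4)

For GBM dX = mu X dt + sigma X dB with X_0 = x_0, apply Itô to Y = log X: dY = (mu - sigma^2/2) dt + sigma dB, so Y_t = log(x_0) + (mu - sigma^2/2) t + sigma B_t and hence X_t = x_0 * exp((mu - sigma^2/2) t + sigma B_t).
With mu = 1/4, sigma = 2/3, x_0 = 4, this gives:
  X_t = 4 * exp((1/36) * t + (2/3) * B_t).
Since sigma*B_t ~ Normal(0, sigma^2 t), E[exp(sigma*B_t)] = exp(sigma^2 t / 2); so E[X_t] = x_0 * exp((mu - sigma^2/2) t) * exp(sigma^2 t / 2) = x_0 * exp(mu t) = 4*exp(t/4).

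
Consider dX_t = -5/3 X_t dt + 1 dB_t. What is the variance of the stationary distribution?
lim Var(X_t) = 3/10

The OU SDE dX = -theta X dt + sigma dB admits the integrating factor exp(theta t): d(exp(theta t) X_t) = sigma exp(theta t) dB_t. Integrating from 0 to t gives X_t = x_0 * exp(-theta t) + sigma * int_0^t exp(-theta (t-s)) dB_s for any initial x_0. The Itô integral has variance (by the Itô isometry) sigma^2 * int_0^t exp(-2 theta (t - s)) ds = sigma^2 * (1 - exp(-2 theta t)) / (2 theta), independent of x_0.
With theta = 5/3, sigma = 1:
  Var(X_t) = (1)^2 * (1 - exp(-2*5/3 t)) / (2 * 5/3) = 3/10 - 3*exp(-10*t/3)/10.
As t -> infinity, exp(-2*5/3 t) -> 0, so the stationary variance is sigma^2 / (2 theta) = 3/10.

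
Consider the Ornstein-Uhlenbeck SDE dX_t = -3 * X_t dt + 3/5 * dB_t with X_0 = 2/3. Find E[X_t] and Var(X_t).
E[X_t] = 2*exp(-3*t)/3; Var(X_t) = 3/50 - 3*exp(-6*t)/50

The OU SDE dX = -theta X dt + sigma dB admits the integrating factor exp(theta t): d(exp(theta t) X_t) = sigma exp(theta t) dB_t. Integrating from 0 to t:
  X_t = x_0 * exp(-theta t) + sigma * int_0^t exp(-theta (t-s)) dB_s.
The Itô integral has mean 0 and (by the Itô isometry) variance sigma^2 * int_0^t exp(-2 theta (t - s)) ds = sigma^2 * (1 - exp(-2 theta t)) / (2 theta).
With theta = 3, sigma = 3/5, x_0 = 2/3:
  E[X_t] = 2/3 * exp(-3 t) = 2*exp(-3*t)/3
  Var(X_t) = (3/5)^2 * (1 - exp(-2*3 t)) / (2 * 3) = 3/50 - 3*exp(-6*t)/50.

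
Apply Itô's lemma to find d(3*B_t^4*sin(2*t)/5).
d(3*B_t^4*sin(2*t)/5) = (6*B_t^2*(B_t^2*cos(2*t) + 3*sin(2*t))/5) dt + (12*B_t^3*sin(2*t)/5) dB_t

Itô's formula for f(t, x): d f(t, B_t) = (f_t + (1/2) f_xx) dt + f_x dB_t. Compute partials of f(t, x) = 3*x^4*sin(2*t)/5:
  f_t(t,x)  = 6*x^4*cos(2*t)/5
  f_x(t,x)  = 12*x^3*sin(2*t)/5
  f_xx(t,x) = 36*x^2*sin(2*t)/5
Assemble drift = f_t + (1/2) f_xx = 6*x^2*(x^2*cos(2*t) + 3*sin(2*t))/5 and diffusion = f_x = 12*x^3*sin(2*t)/5. Substituting x = B_t:
  d(3*B_t^4*sin(2*t)/5) = (6*B_t^2*(B_t^2*cos(2*t) + 3*sin(2*t))/5) dt + (12*B_t^3*sin(2*t)/5) dB_t.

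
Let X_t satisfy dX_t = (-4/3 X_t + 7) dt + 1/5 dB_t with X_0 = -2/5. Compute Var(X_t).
Var(X_t) = 3/200 - 3*exp(-8*t/3)/200

The variance V(t) = Var(X_t) satisfies V'(t) = 2 a V(t) + c^2 with V(0) = 0 (drift coefficient is linear in X, diffusion is constant). With a = -4/3, c = 1/5, the solution is
  V(t) = (c^2 / (2 a)) * (exp(2 a t) - 1)
       = ((1/5)^2 / (2*(-4/3))) * (exp((-8/3) t) - 1)
       = 3/200 - 3*exp(-8*t/3)/200.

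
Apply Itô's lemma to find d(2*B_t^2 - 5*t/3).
d(2*B_t^2 - 5*t/3) = (1/3) dt + (4*B_t) dB_t

Itô's formula for f(t, x): d f(t, B_t) = (f_t + (1/2) f_xx) dt + f_x dB_t. Compute partials of f(t, x) = -5*t/3 + 2*x^2:
  f_t(t,x)  = -5/3
  f_x(t,x)  = 4*x
  f_xx(t,x) = 4
Assemble drift = f_t + (1/2) f_xx = 1/3 and diffusion = f_x = 4*x. Substituting x = B_t:
  d(2*B_t^2 - 5*t/3) = (1/3) dt + (4*B_t) dB_t.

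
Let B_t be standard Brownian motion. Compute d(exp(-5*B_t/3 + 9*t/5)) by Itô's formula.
d(exp(-5*B_t/3 + 9*t/5)) = (287*exp(-5*B_t/3 + 9*t/5)/90) dt + (-5*exp(-5*B_t/3 + 9*t/5)/3) dB_t

Itô's formula for f(t, x): d f(t, B_t) = (f_t + (1/2) f_xx) dt + f_x dB_t. Compute partials of f(t, x) = exp(9*t/5 - 5*x/3):
  f_t(t,x)  = 9*exp(9*t/5 - 5*x/3)/5
  f_x(t,x)  = -5*exp(9*t/5 - 5*x/3)/3
  f_xx(t,x) = 25*exp(9*t/5 - 5*x/3)/9
Assemble drift = f_t + (1/2) f_xx = 287*exp(9*t/5 - 5*x/3)/90 and diffusion = f_x = -5*exp(9*t/5 - 5*x/3)/3. Substituting x = B_t:
  d(exp(-5*B_t/3 + 9*t/5)) = (287*exp(-5*B_t/3 + 9*t/5)/90) dt + (-5*exp(-5*B_t/3 + 9*t/5)/3) dB_t.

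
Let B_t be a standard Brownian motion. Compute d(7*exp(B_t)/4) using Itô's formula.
d(7*exp(B_t)/4) = (7*exp(B_t)/8) dt + (7*exp(B_t)/4) dB_t

Itô's formula for f(B_t) gives d f(B_t) = f'(B_t) dB_t + (1/2) f''(B_t) dt. Compute derivatives of f(x) = 7*exp(x)/4:
  f'(x)  = 7*exp(x)/4
  f''(x) = 7*exp(x)/4
Substitute x = B_t and multiply the f'' term by 1/2:
  drift     = (1/2) * (7*exp(x)/4) evaluated at B_t = 7*exp(B_t)/8
  diffusion = (7*exp(x)/4) evaluated at B_t = 7*exp(B_t)/4
Therefore d(7*exp(B_t)/4) = (7*exp(B_t)/8) dt + (7*exp(B_t)/4) dB_t.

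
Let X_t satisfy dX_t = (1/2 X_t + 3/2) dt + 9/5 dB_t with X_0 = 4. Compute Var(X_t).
Var(X_t) = 81*exp(t)/25 - 81/25

The variance V(t) = Var(X_t) satisfies V'(t) = 2 a V(t) + c^2 with V(0) = 0 (drift coefficient is linear in X, diffusion is constant). With a = 1/2, c = 9/5, the solution is
  V(t) = (c^2 / (2 a)) * (exp(2 a t) - 1)
       = ((9/5)^2 / (2*(1/2))) * (exp(1 t) - 1)
       = 81*exp(t)/25 - 81/25.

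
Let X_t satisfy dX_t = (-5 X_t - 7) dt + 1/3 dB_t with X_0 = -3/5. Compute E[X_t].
E[X_t] = -7/5 + 4*exp(-5*t)/5

Taking expectations and using E[dB_t] = 0, the mean m(t) = E[X_t] satisfies the ODE m'(t) = a m(t) + b with m(0) = x_0. With a = -5, b = -7, x_0 = -3/5, the solution is
  m(t) = x_0 * exp(a t) + (b/a) * (exp(a t) - 1)
       = (-3/5) * exp((-5) t) + ((-7)/(-5)) * (exp((-5) t) - 1)
       = -7/5 + 4*exp(-5*t)/5.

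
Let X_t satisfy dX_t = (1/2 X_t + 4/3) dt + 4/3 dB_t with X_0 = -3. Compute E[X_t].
E[X_t] = -exp(t/2)/3 - 8/3

Taking expectations and using E[dB_t] = 0, the mean m(t) = E[X_t] satisfies the ODE m'(t) = a m(t) + b with m(0) = x_0. With a = 1/2, b = 4/3, x_0 = -3, the solution is
  m(t) = x_0 * exp(a t) + (b/a) * (exp(a t) - 1)
       = (-3) * exp((1/2) t) + ((4/3)/(1/2)) * (exp((1/2) t) - 1)
       = -exp(t/2)/3 - 8/3.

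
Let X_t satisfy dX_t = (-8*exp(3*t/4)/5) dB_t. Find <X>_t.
<X>_t = 128*exp(3*t/2)/75 - 128/75

For an Itô process dX_t = a(t) dt + b(t) dB_t, the quadratic variation is <X>_t = int_0^t b(s)^2 ds (the drift term does not contribute). Here b(s) = -8*exp(3*s/4)/5, so
  b(s)^2 = 64*exp(3*s/2)/25.
Integrating from 0 to t:
  <X>_t = int_0^t (64*exp(3*s/2)/25) ds = 128*exp(3*t/2)/75 - 128/75.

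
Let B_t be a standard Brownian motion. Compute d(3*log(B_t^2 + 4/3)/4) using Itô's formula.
d(3*log(B_t^2 + 4/3)/4) = (9*(4 - 3*B_t^2)/(4*(3*B_t^2 + 4)^2)) dt + (9*B_t/(2*(3*B_t^2 + 4))) dB_t

Itô's formula for f(B_t) gives d f(B_t) = f'(B_t) dB_t + (1/2) f''(B_t) dt. Compute derivatives of f(x) = 3*log(x^2 + 4/3)/4:
  f'(x)  = 9*x/(2*(3*x^2 + 4))
  f''(x) = 9*(4 - 3*x^2)/(2*(3*x^2 + 4)^2)
Substitute x = B_t and multiply the f'' term by 1/2:
  drift     = (1/2) * (9*(4 - 3*x^2)/(2*(3*x^2 + 4)^2)) evaluated at B_t = 9*(4 - 3*B_t^2)/(4*(3*B_t^2 + 4)^2)
  diffusion = (9*x/(2*(3*x^2 + 4))) evaluated at B_t = 9*B_t/(2*(3*B_t^2 + 4))
Therefore d(3*log(B_t^2 + 4/3)/4) = (9*(4 - 3*B_t^2)/(4*(3*B_t^2 + 4)^2)) dt + (9*B_t/(2*(3*B_t^2 + 4))) dB_t.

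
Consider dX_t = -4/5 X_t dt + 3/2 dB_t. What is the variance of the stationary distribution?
lim Var(X_t) = 45/32

The OU SDE dX = -theta X dt + sigma dB admits the integrating factor exp(theta t): d(exp(theta t) X_t) = sigma exp(theta t) dB_t. Integrating from 0 to t gives X_t = x_0 * exp(-theta t) + sigma * int_0^t exp(-theta (t-s)) dB_s for any initial x_0. The Itô integral has variance (by the Itô isometry) sigma^2 * int_0^t exp(-2 theta (t - s)) ds = sigma^2 * (1 - exp(-2 theta t)) / (2 theta), independent of x_0.
With theta = 4/5, sigma = 3/2:
  Var(X_t) = (3/2)^2 * (1 - exp(-2*4/5 t)) / (2 * 4/5) = 45/32 - 45*exp(-8*t/5)/32.
As t -> infinity, exp(-2*4/5 t) -> 0, so the stationary variance is sigma^2 / (2 theta) = 45/32.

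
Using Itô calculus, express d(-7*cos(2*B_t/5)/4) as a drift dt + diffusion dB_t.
d(-7*cos(2*B_t/5)/4) = (7*cos(2*B_t/5)/50) dt + (7*sin(2*B_t/5)/10) dB_t

Itô's formula for f(B_t) gives d f(B_t) = f'(B_t) dB_t + (1/2) f''(B_t) dt. Compute derivatives of f(x) = -7*cos(2*x/5)/4:
  f'(x)  = 7*sin(2*x/5)/10
  f''(x) = 7*cos(2*x/5)/25
Substitute x = B_t and multiply the f'' term by 1/2:
  drift     = (1/2) * (7*cos(2*x/5)/25) evaluated at B_t = 7*cos(2*B_t/5)/50
  diffusion = (7*sin(2*x/5)/10) evaluated at B_t = 7*sin(2*B_t/5)/10
Therefore d(-7*cos(2*B_t/5)/4) = (7*cos(2*B_t/5)/50) dt + (7*sin(2*B_t/5)/10) dB_t.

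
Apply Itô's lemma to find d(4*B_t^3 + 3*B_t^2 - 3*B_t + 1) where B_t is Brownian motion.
d(4*B_t^3 + 3*B_t^2 - 3*B_t + 1) = (12*B_t + 3) dt + (12*B_t^2 + 6*B_t - 3) dB_t

Itô's formula for f(B_t) gives d f(B_t) = f'(B_t) dB_t + (1/2) f''(B_t) dt. Compute derivatives of f(x) = 4*x^3 + 3*x^2 - 3*x + 1:
  f'(x)  = 12*x^2 + 6*x - 3
  f''(x) = 24*x + 6
Substitute x = B_t and multiply the f'' term by 1/2:
  drift     = (1/2) * (24*x + 6) evaluated at B_t = 12*B_t + 3
  diffusion = (12*x^2 + 6*x - 3) evaluated at B_t = 12*B_t^2 + 6*B_t - 3
Therefore d(4*B_t^3 + 3*B_t^2 - 3*B_t + 1) = (12*B_t + 3) dt + (12*B_t^2 + 6*B_t - 3) dB_t.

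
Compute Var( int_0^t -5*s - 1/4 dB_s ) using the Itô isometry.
Var = t*(400*t^2 + 60*t + 3)/48

The Itô integral of a deterministic integrand f(s) has mean 0 because each increment f(s) * (B_{s+ds} - B_s) has mean 0. By the Itô isometry:
  Var( int_0^t f(s) dB_s ) = E[ (int_0^t f(s) dB_s)^2 ] = int_0^t f(s)^2 ds.
Here f(s) = -5*s - 1/4, so f(s)^2 = (20*s + 1)^2/16. Integrate:
  int_0^t ((20*s + 1)^2/16) ds = t*(400*t^2 + 60*t + 3)/48.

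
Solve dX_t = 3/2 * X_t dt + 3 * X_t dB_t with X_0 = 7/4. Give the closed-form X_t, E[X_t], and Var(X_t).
X_t = 7/4 * exp((-3) t + (3) B_t); E[X_t] = 7*exp(3*t/2)/4; Var(X_t) = 49*(exp(9*t) - 1)*exp(3*t)/16

For GBM dX = mu X dt + sigma X dB with X_0 = x_0, apply Itô to Y = log X: dY = (mu - sigma^2/2) dt + sigma dB, so Y_t = log(x_0) + (mu - sigma^2/2) t + sigma B_t and hence X_t = x_0 * exp((mu - sigma^2/2) t + sigma B_t).
With mu = 3/2, sigma = 3, x_0 = 7/4, this gives:
  X_t = 7/4 * exp((-3) * t + (3) * B_t).
Since sigma*B_t ~ Normal(0, sigma^2 t), E[exp(sigma*B_t)] = exp(sigma^2 t / 2); so E[X_t] = x_0 * exp((mu - sigma^2/2) t) * exp(sigma^2 t / 2) = x_0 * exp(mu t) = 7*exp(3*t/2)/4.
Var(X_t) = E[X_t^2] - (E[X_t])^2 = x_0^2 * exp(2 mu t) * (exp(sigma^2 t) - 1) = 49*(exp(9*t) - 1)*exp(3*t)/16.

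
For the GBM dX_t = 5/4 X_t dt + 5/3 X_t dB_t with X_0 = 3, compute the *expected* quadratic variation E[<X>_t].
E[<X>_t] = 90*exp(95*t/18)/19 - 90/19

<X>_t = int_0^t ((5/3) * X_s)^2 ds. Taking expectation inside the integral: E[<X>_t] = (5/3)^2 * int_0^t E[X_s^2] ds. For GBM, E[X_s^2] = x_0^2 * exp((2 mu + sigma^2) s). Integrating:
  E[<X>_t] = (5/3)^2 * 3^2 * (exp((2*(5/4) + (5/3)^2) t) - 1) / (2*(5/4) + (5/3)^2)
           = (5/3)^2 * 3^2 * (exp((95/18) t) - 1) / (95/18) = 90*exp(95*t/18)/19 - 90/19.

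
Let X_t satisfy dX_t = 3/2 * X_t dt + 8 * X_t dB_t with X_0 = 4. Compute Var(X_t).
Var(X_t) = 16*(exp(64*t) - 1)*exp(3*t)

For GBM dX = mu X dt + sigma X dB with X_0 = x_0, apply Itô to Y = log X: dY = (mu - sigma^2/2) dt + sigma dB, so Y_t = log(x_0) + (mu - sigma^2/2) t + sigma B_t and hence X_t = x_0 * exp((mu - sigma^2/2) t + sigma B_t).
With mu = 3/2, sigma = 8, x_0 = 4, this gives:
  X_t = 4 * exp((-61/2) * t + (8) * B_t).
Since sigma*B_t ~ Normal(0, sigma^2 t), E[exp(sigma*B_t)] = exp(sigma^2 t / 2); so E[X_t] = x_0 * exp((mu - sigma^2/2) t) * exp(sigma^2 t / 2) = x_0 * exp(mu t) = 4*exp(3*t/2).
Var(X_t) = E[X_t^2] - (E[X_t])^2 = x_0^2 * exp(2 mu t) * (exp(sigma^2 t) - 1) = 16*(exp(64*t) - 1)*exp(3*t).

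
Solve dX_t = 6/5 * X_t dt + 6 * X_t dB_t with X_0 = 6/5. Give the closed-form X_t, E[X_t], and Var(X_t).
X_t = 6/5 * exp((-84/5) t + (6) B_t); E[X_t] = 6*exp(6*t/5)/5; Var(X_t) = 36*(exp(36*t) - 1)*exp(12*t/5)/25

For GBM dX = mu X dt + sigma X dB with X_0 = x_0, apply Itô to Y = log X: dY = (mu - sigma^2/2) dt + sigma dB, so Y_t = log(x_0) + (mu - sigma^2/2) t + sigma B_t and hence X_t = x_0 * exp((mu - sigma^2/2) t + sigma B_t).
With mu = 6/5, sigma = 6, x_0 = 6/5, this gives:
  X_t = 6/5 * exp((-84/5) * t + (6) * B_t).
Since sigma*B_t ~ Normal(0, sigma^2 t), E[exp(sigma*B_t)] = exp(sigma^2 t / 2); so E[X_t] = x_0 * exp((mu - sigma^2/2) t) * exp(sigma^2 t / 2) = x_0 * exp(mu t) = 6*exp(6*t/5)/5.
Var(X_t) = E[X_t^2] - (E[X_t])^2 = x_0^2 * exp(2 mu t) * (exp(sigma^2 t) - 1) = 36*(exp(36*t) - 1)*exp(12*t/5)/25.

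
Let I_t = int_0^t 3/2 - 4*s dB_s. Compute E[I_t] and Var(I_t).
E[I_t] = 0; Var(I_t) = t*(64*t^2 - 72*t + 27)/12

The Itô integral of a deterministic integrand f(s) has mean 0 because each increment f(s) * (B_{s+ds} - B_s) has mean 0. By the Itô isometry:
  Var( int_0^t f(s) dB_s ) = E[ (int_0^t f(s) dB_s)^2 ] = int_0^t f(s)^2 ds.
Here f(s) = 3/2 - 4*s, so f(s)^2 = (8*s - 3)^2/4. Integrate:
  int_0^t ((8*s - 3)^2/4) ds = t*(64*t^2 - 72*t + 27)/12.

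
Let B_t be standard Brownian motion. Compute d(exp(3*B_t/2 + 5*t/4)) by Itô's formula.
d(exp(3*B_t/2 + 5*t/4)) = (19*exp(3*B_t/2 + 5*t/4)/8) dt + (3*exp(3*B_t/2 + 5*t/4)/2) dB_t

Itô's formula for f(t, x): d f(t, B_t) = (f_t + (1/2) f_xx) dt + f_x dB_t. Compute partials of f(t, x) = exp(5*t/4 + 3*x/2):
  f_t(t,x)  = 5*exp(5*t/4 + 3*x/2)/4
  f_x(t,x)  = 3*exp(5*t/4 + 3*x/2)/2
  f_xx(t,x) = 9*exp(5*t/4 + 3*x/2)/4
Assemble drift = f_t + (1/2) f_xx = 19*exp(5*t/4 + 3*x/2)/8 and diffusion = f_x = 3*exp(5*t/4 + 3*x/2)/2. Substituting x = B_t:
  d(exp(3*B_t/2 + 5*t/4)) = (19*exp(3*B_t/2 + 5*t/4)/8) dt + (3*exp(3*B_t/2 + 5*t/4)/2) dB_t.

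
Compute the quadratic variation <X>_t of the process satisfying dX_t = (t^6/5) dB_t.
<X>_t = t^13/325

For an Itô process dX_t = a(t) dt + b(t) dB_t, the quadratic variation is <X>_t = int_0^t b(s)^2 ds (the drift term does not contribute). Here b(s) = s^6/5, so
  b(s)^2 = s^12/25.
Integrating from 0 to t:
  <X>_t = int_0^t (s^12/25) ds = t^13/325.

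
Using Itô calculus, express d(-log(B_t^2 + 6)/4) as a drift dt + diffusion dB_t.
d(-log(B_t^2 + 6)/4) = ((B_t^2 - 6)/(4*(B_t^2 + 6)^2)) dt + (-B_t/(2*B_t^2 + 12)) dB_t

Itô's formula for f(B_t) gives d f(B_t) = f'(B_t) dB_t + (1/2) f''(B_t) dt. Compute derivatives of f(x) = -log(x^2 + 6)/4:
  f'(x)  = -x/(2*x^2 + 12)
  f''(x) = (x^2 - 6)/(2*(x^2 + 6)^2)
Substitute x = B_t and multiply the f'' term by 1/2:
  drift     = (1/2) * ((x^2 - 6)/(2*(x^2 + 6)^2)) evaluated at B_t = (B_t^2 - 6)/(4*(B_t^2 + 6)^2)
  diffusion = (-x/(2*x^2 + 12)) evaluated at B_t = -B_t/(2*B_t^2 + 12)
Therefore d(-log(B_t^2 + 6)/4) = ((B_t^2 - 6)/(4*(B_t^2 + 6)^2)) dt + (-B_t/(2*B_t^2 + 12)) dB_t.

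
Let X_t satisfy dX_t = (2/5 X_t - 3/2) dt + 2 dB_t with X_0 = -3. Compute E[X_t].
E[X_t] = 15/4 - 27*exp(2*t/5)/4

Taking expectations and using E[dB_t] = 0, the mean m(t) = E[X_t] satisfies the ODE m'(t) = a m(t) + b with m(0) = x_0. With a = 2/5, b = -3/2, x_0 = -3, the solution is
  m(t) = x_0 * exp(a t) + (b/a) * (exp(a t) - 1)
       = (-3) * exp((2/5) t) + ((-3/2)/(2/5)) * (exp((2/5) t) - 1)
       = 15/4 - 27*exp(2*t/5)/4.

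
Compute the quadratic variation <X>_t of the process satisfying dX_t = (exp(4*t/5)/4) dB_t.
<X>_t = 5*exp(8*t/5)/128 - 5/128

For an Itô process dX_t = a(t) dt + b(t) dB_t, the quadratic variation is <X>_t = int_0^t b(s)^2 ds (the drift term does not contribute). Here b(s) = exp(4*s/5)/4, so
  b(s)^2 = exp(8*s/5)/16.
Integrating from 0 to t:
  <X>_t = int_0^t (exp(8*s/5)/16) ds = 5*exp(8*t/5)/128 - 5/128.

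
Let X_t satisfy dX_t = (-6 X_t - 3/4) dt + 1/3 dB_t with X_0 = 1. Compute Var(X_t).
Var(X_t) = 1/108 - exp(-12*t)/108

The variance V(t) = Var(X_t) satisfies V'(t) = 2 a V(t) + c^2 with V(0) = 0 (drift coefficient is linear in X, diffusion is constant). With a = -6, c = 1/3, the solution is
  V(t) = (c^2 / (2 a)) * (exp(2 a t) - 1)
       = ((1/3)^2 / (2*(-6))) * (exp((-12) t) - 1)
       = 1/108 - exp(-12*t)/108.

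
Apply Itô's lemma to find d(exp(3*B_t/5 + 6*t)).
d(exp(3*B_t/5 + 6*t)) = (309*exp(3*B_t/5 + 6*t)/50) dt + (3*exp(3*B_t/5 + 6*t)/5) dB_t

Itô's formula for f(t, x): d f(t, B_t) = (f_t + (1/2) f_xx) dt + f_x dB_t. Compute partials of f(t, x) = exp(6*t + 3*x/5):
  f_t(t,x)  = 6*exp(6*t + 3*x/5)
  f_x(t,x)  = 3*exp(6*t + 3*x/5)/5
  f_xx(t,x) = 9*exp(6*t + 3*x/5)/25
Assemble drift = f_t + (1/2) f_xx = 309*exp(6*t + 3*x/5)/50 and diffusion = f_x = 3*exp(6*t + 3*x/5)/5. Substituting x = B_t:
  d(exp(3*B_t/5 + 6*t)) = (309*exp(3*B_t/5 + 6*t)/50) dt + (3*exp(3*B_t/5 + 6*t)/5) dB_t.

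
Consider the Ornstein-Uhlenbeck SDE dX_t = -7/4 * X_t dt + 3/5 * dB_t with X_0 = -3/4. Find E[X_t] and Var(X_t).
E[X_t] = -3*exp(-7*t/4)/4; Var(X_t) = 18/175 - 18*exp(-7*t/2)/175

The OU SDE dX = -theta X dt + sigma dB admits the integrating factor exp(theta t): d(exp(theta t) X_t) = sigma exp(theta t) dB_t. Integrating from 0 to t:
  X_t = x_0 * exp(-theta t) + sigma * int_0^t exp(-theta (t-s)) dB_s.
The Itô integral has mean 0 and (by the Itô isometry) variance sigma^2 * int_0^t exp(-2 theta (t - s)) ds = sigma^2 * (1 - exp(-2 theta t)) / (2 theta).
With theta = 7/4, sigma = 3/5, x_0 = -3/4:
  E[X_t] = -3/4 * exp(-7/4 t) = -3*exp(-7*t/4)/4
  Var(X_t) = (3/5)^2 * (1 - exp(-2*7/4 t)) / (2 * 7/4) = 18/175 - 18*exp(-7*t/2)/175.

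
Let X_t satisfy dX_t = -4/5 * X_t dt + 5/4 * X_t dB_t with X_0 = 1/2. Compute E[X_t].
E[X_t] = exp(-4*t/5)/2

For GBM dX = mu X dt + sigma X dB with X_0 = x_0, apply Itô to Y = log X: dY = (mu - sigma^2/2) dt + sigma dB, so Y_t = log(x_0) + (mu - sigma^2/2) t + sigma B_t and hence X_t = x_0 * exp((mu - sigma^2/2) t + sigma B_t).
With mu = -4/5, sigma = 5/4, x_0 = 1/2, this gives:
  X_t = 1/2 * exp((-253/160) * t + (5/4) * B_t).
Since sigma*B_t ~ Normal(0, sigma^2 t), E[exp(sigma*B_t)] = exp(sigma^2 t / 2); so E[X_t] = x_0 * exp((mu - sigma^2/2) t) * exp(sigma^2 t / 2) = x_0 * exp(mu t) = exp(-4*t/5)/2.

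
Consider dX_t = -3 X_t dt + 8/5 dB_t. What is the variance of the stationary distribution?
lim Var(X_t) = 32/75

The OU SDE dX = -theta X dt + sigma dB admits the integrating factor exp(theta t): d(exp(theta t) X_t) = sigma exp(theta t) dB_t. Integrating from 0 to t gives X_t = x_0 * exp(-theta t) + sigma * int_0^t exp(-theta (t-s)) dB_s for any initial x_0. The Itô integral has variance (by the Itô isometry) sigma^2 * int_0^t exp(-2 theta (t - s)) ds = sigma^2 * (1 - exp(-2 theta t)) / (2 theta), independent of x_0.
With theta = 3, sigma = 8/5:
  Var(X_t) = (8/5)^2 * (1 - exp(-2*3 t)) / (2 * 3) = 32/75 - 32*exp(-6*t)/75.
As t -> infinity, exp(-2*3 t) -> 0, so the stationary variance is sigma^2 / (2 theta) = 32/75.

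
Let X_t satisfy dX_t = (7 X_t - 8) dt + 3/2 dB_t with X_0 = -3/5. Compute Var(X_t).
Var(X_t) = 9*exp(14*t)/56 - 9/56

The variance V(t) = Var(X_t) satisfies V'(t) = 2 a V(t) + c^2 with V(0) = 0 (drift coefficient is linear in X, diffusion is constant). With a = 7, c = 3/2, the solution is
  V(t) = (c^2 / (2 a)) * (exp(2 a t) - 1)
       = ((3/2)^2 / (2*7)) * (exp(14 t) - 1)
       = 9*exp(14*t)/56 - 9/56.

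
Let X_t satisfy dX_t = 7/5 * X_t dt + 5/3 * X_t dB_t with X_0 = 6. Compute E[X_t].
E[X_t] = 6*exp(7*t/5)

For GBM dX = mu X dt + sigma X dB with X_0 = x_0, apply Itô to Y = log X: dY = (mu - sigma^2/2) dt + sigma dB, so Y_t = log(x_0) + (mu - sigma^2/2) t + sigma B_t and hence X_t = x_0 * exp((mu - sigma^2/2) t + sigma B_t).
With mu = 7/5, sigma = 5/3, x_0 = 6, this gives:
  X_t = 6 * exp((1/90) * t + (5/3) * B_t).
Since sigma*B_t ~ Normal(0, sigma^2 t), E[exp(sigma*B_t)] = exp(sigma^2 t / 2); so E[X_t] = x_0 * exp((mu - sigma^2/2) t) * exp(sigma^2 t / 2) = x_0 * exp(mu t) = 6*exp(7*t/5).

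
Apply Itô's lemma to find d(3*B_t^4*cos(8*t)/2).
d(3*B_t^4*cos(8*t)/2) = (B_t^2*(-12*B_t^2*sin(8*t) + 9*cos(8*t))) dt + (6*B_t^3*cos(8*t)) dB_t

Itô's formula for f(t, x): d f(t, B_t) = (f_t + (1/2) f_xx) dt + f_x dB_t. Compute partials of f(t, x) = 3*x^4*cos(8*t)/2:
  f_t(t,x)  = -12*x^4*sin(8*t)
  f_x(t,x)  = 6*x^3*cos(8*t)
  f_xx(t,x) = 18*x^2*cos(8*t)
Assemble drift = f_t + (1/2) f_xx = x^2*(-12*x^2*sin(8*t) + 9*cos(8*t)) and diffusion = f_x = 6*x^3*cos(8*t). Substituting x = B_t:
  d(3*B_t^4*cos(8*t)/2) = (B_t^2*(-12*B_t^2*sin(8*t) + 9*cos(8*t))) dt + (6*B_t^3*cos(8*t)) dB_t.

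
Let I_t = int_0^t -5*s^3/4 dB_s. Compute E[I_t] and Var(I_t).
E[I_t] = 0; Var(I_t) = 25*t^7/112

The Itô integral of a deterministic integrand f(s) has mean 0 because each increment f(s) * (B_{s+ds} - B_s) has mean 0. By the Itô isometry:
  Var( int_0^t f(s) dB_s ) = E[ (int_0^t f(s) dB_s)^2 ] = int_0^t f(s)^2 ds.
Here f(s) = -5*s^3/4, so f(s)^2 = 25*s^6/16. Integrate:
  int_0^t (25*s^6/16) ds = 25*t^7/112.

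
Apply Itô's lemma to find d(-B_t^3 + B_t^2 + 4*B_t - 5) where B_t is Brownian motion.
d(-B_t^3 + B_t^2 + 4*B_t - 5) = (1 - 3*B_t) dt + (-3*B_t^2 + 2*B_t + 4) dB_t

Itô's formula for f(B_t) gives d f(B_t) = f'(B_t) dB_t + (1/2) f''(B_t) dt. Compute derivatives of f(x) = -x^3 + x^2 + 4*x - 5:
  f'(x)  = -3*x^2 + 2*x + 4
  f''(x) = 2 - 6*x
Substitute x = B_t and multiply the f'' term by 1/2:
  drift     = (1/2) * (2 - 6*x) evaluated at B_t = 1 - 3*B_t
  diffusion = (-3*x^2 + 2*x + 4) evaluated at B_t = -3*B_t^2 + 2*B_t + 4
Therefore d(-B_t^3 + B_t^2 + 4*B_t - 5) = (1 - 3*B_t) dt + (-3*B_t^2 + 2*B_t + 4) dB_t.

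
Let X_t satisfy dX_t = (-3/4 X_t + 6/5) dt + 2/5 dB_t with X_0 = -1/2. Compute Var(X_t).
Var(X_t) = 8/75 - 8*exp(-3*t/2)/75

The variance V(t) = Var(X_t) satisfies V'(t) = 2 a V(t) + c^2 with V(0) = 0 (drift coefficient is linear in X, diffusion is constant). With a = -3/4, c = 2/5, the solution is
  V(t) = (c^2 / (2 a)) * (exp(2 a t) - 1)
       = ((2/5)^2 / (2*(-3/4))) * (exp((-3/2) t) - 1)
       = 8/75 - 8*exp(-3*t/2)/75.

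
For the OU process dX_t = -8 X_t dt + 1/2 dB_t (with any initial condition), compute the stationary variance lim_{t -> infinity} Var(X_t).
lim Var(X_t) = 1/64

The OU SDE dX = -theta X dt + sigma dB admits the integrating factor exp(theta t): d(exp(theta t) X_t) = sigma exp(theta t) dB_t. Integrating from 0 to t gives X_t = x_0 * exp(-theta t) + sigma * int_0^t exp(-theta (t-s)) dB_s for any initial x_0. The Itô integral has variance (by the Itô isometry) sigma^2 * int_0^t exp(-2 theta (t - s)) ds = sigma^2 * (1 - exp(-2 theta t)) / (2 theta), independent of x_0.
With theta = 8, sigma = 1/2:
  Var(X_t) = (1/2)^2 * (1 - exp(-2*8 t)) / (2 * 8) = 1/64 - exp(-16*t)/64.
As t -> infinity, exp(-2*8 t) -> 0, so the stationary variance is sigma^2 / (2 theta) = 1/64.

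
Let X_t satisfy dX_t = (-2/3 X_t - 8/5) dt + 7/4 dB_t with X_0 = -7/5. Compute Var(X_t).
Var(X_t) = 147/64 - 147*exp(-4*t/3)/64

The variance V(t) = Var(X_t) satisfies V'(t) = 2 a V(t) + c^2 with V(0) = 0 (drift coefficient is linear in X, diffusion is constant). With a = -2/3, c = 7/4, the solution is
  V(t) = (c^2 / (2 a)) * (exp(2 a t) - 1)
       = ((7/4)^2 / (2*(-2/3))) * (exp((-4/3) t) - 1)
       = 147/64 - 147*exp(-4*t/3)/64.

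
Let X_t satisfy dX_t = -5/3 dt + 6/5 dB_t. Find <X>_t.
<X>_t = 36*t/25

For an Itô process dX_t = a(t) dt + b(t) dB_t, the quadratic variation is <X>_t = int_0^t b(s)^2 ds (the drift term does not contribute). Here b(s) = 6/5, so
  b(s)^2 = 36/25.
Integrating from 0 to t:
  <X>_t = int_0^t (36/25) ds = 36*t/25.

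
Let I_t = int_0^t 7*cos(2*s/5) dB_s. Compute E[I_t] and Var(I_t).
E[I_t] = 0; Var(I_t) = 49*t/2 + 245*sin(4*t/5)/8

The Itô integral of a deterministic integrand f(s) has mean 0 because each increment f(s) * (B_{s+ds} - B_s) has mean 0. By the Itô isometry:
  Var( int_0^t f(s) dB_s ) = E[ (int_0^t f(s) dB_s)^2 ] = int_0^t f(s)^2 ds.
Here f(s) = 7*cos(2*s/5), so f(s)^2 = 49*cos(2*s/5)^2. Integrate:
  int_0^t (49*cos(2*s/5)^2) ds = 49*t/2 + 245*sin(4*t/5)/8.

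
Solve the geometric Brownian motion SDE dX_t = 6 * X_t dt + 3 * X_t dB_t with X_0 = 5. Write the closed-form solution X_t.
X_t = 5 * exp((3/2) * t + (3) * B_t)

For GBM dX = mu X dt + sigma X dB with X_0 = x_0, apply Itô to Y = log X: dY = (mu - sigma^2/2) dt + sigma dB, so Y_t = log(x_0) + (mu - sigma^2/2) t + sigma B_t and hence X_t = x_0 * exp((mu - sigma^2/2) t + sigma B_t).
With mu = 6, sigma = 3, x_0 = 5, this gives:
  X_t = 5 * exp((3/2) * t + (3) * B_t).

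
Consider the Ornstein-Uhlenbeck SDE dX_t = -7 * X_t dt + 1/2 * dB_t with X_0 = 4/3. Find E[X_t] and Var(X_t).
E[X_t] = 4*exp(-7*t)/3; Var(X_t) = 1/56 - exp(-14*t)/56

The OU SDE dX = -theta X dt + sigma dB admits the integrating factor exp(theta t): d(exp(theta t) X_t) = sigma exp(theta t) dB_t. Integrating from 0 to t:
  X_t = x_0 * exp(-theta t) + sigma * int_0^t exp(-theta (t-s)) dB_s.
The Itô integral has mean 0 and (by the Itô isometry) variance sigma^2 * int_0^t exp(-2 theta (t - s)) ds = sigma^2 * (1 - exp(-2 theta t)) / (2 theta).
With theta = 7, sigma = 1/2, x_0 = 4/3:
  E[X_t] = 4/3 * exp(-7 t) = 4*exp(-7*t)/3
  Var(X_t) = (1/2)^2 * (1 - exp(-2*7 t)) / (2 * 7) = 1/56 - exp(-14*t)/56.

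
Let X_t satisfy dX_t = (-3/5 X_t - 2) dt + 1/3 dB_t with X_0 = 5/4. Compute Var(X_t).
Var(X_t) = 5/54 - 5*exp(-6*t/5)/54

The variance V(t) = Var(X_t) satisfies V'(t) = 2 a V(t) + c^2 with V(0) = 0 (drift coefficient is linear in X, diffusion is constant). With a = -3/5, c = 1/3, the solution is
  V(t) = (c^2 / (2 a)) * (exp(2 a t) - 1)
       = ((1/3)^2 / (2*(-3/5))) * (exp((-6/5) t) - 1)
       = 5/54 - 5*exp(-6*t/5)/54.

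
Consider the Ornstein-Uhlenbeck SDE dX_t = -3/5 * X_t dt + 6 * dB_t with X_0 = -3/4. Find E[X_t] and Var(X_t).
E[X_t] = -3*exp(-3*t/5)/4; Var(X_t) = 30 - 30*exp(-6*t/5)

The OU SDE dX = -theta X dt + sigma dB admits the integrating factor exp(theta t): d(exp(theta t) X_t) = sigma exp(theta t) dB_t. Integrating from 0 to t:
  X_t = x_0 * exp(-theta t) + sigma * int_0^t exp(-theta (t-s)) dB_s.
The Itô integral has mean 0 and (by the Itô isometry) variance sigma^2 * int_0^t exp(-2 theta (t - s)) ds = sigma^2 * (1 - exp(-2 theta t)) / (2 theta).
With theta = 3/5, sigma = 6, x_0 = -3/4:
  E[X_t] = -3/4 * exp(-3/5 t) = -3*exp(-3*t/5)/4
  Var(X_t) = (6)^2 * (1 - exp(-2*3/5 t)) / (2 * 3/5) = 30 - 30*exp(-6*t/5).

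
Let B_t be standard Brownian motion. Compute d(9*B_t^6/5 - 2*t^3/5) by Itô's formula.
d(9*B_t^6/5 - 2*t^3/5) = (27*B_t^4 - 6*t^2/5) dt + (54*B_t^5/5) dB_t

Itô's formula for f(t, x): d f(t, B_t) = (f_t + (1/2) f_xx) dt + f_x dB_t. Compute partials of f(t, x) = -2*t^3/5 + 9*x^6/5:
  f_t(t,x)  = -6*t^2/5
  f_x(t,x)  = 54*x^5/5
  f_xx(t,x) = 54*x^4
Assemble drift = f_t + (1/2) f_xx = -6*t^2/5 + 27*x^4 and diffusion = f_x = 54*x^5/5. Substituting x = B_t:
  d(9*B_t^6/5 - 2*t^3/5) = (27*B_t^4 - 6*t^2/5) dt + (54*B_t^5/5) dB_t.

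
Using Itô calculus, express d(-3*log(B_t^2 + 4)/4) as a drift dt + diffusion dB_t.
d(-3*log(B_t^2 + 4)/4) = (3*(B_t^2 - 4)/(4*(B_t^2 + 4)^2)) dt + (-3*B_t/(2*B_t^2 + 8)) dB_t

Itô's formula for f(B_t) gives d f(B_t) = f'(B_t) dB_t + (1/2) f''(B_t) dt. Compute derivatives of f(x) = -3*log(x^2 + 4)/4:
  f'(x)  = -3*x/(2*x^2 + 8)
  f''(x) = 3*(x^2 - 4)/(2*(x^2 + 4)^2)
Substitute x = B_t and multiply the f'' term by 1/2:
  drift     = (1/2) * (3*(x^2 - 4)/(2*(x^2 + 4)^2)) evaluated at B_t = 3*(B_t^2 - 4)/(4*(B_t^2 + 4)^2)
  diffusion = (-3*x/(2*x^2 + 8)) evaluated at B_t = -3*B_t/(2*B_t^2 + 8)
Therefore d(-3*log(B_t^2 + 4)/4) = (3*(B_t^2 - 4)/(4*(B_t^2 + 4)^2)) dt + (-3*B_t/(2*B_t^2 + 8)) dB_t.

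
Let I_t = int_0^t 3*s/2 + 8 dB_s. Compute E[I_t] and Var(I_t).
E[I_t] = 0; Var(I_t) = t*(3*t^2 + 48*t + 256)/4

The Itô integral of a deterministic integrand f(s) has mean 0 because each increment f(s) * (B_{s+ds} - B_s) has mean 0. By the Itô isometry:
  Var( int_0^t f(s) dB_s ) = E[ (int_0^t f(s) dB_s)^2 ] = int_0^t f(s)^2 ds.
Here f(s) = 3*s/2 + 8, so f(s)^2 = (3*s + 16)^2/4. Integrate:
  int_0^t ((3*s + 16)^2/4) ds = t*(3*t^2 + 48*t + 256)/4.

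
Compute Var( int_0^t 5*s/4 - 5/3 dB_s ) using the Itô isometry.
Var = 25*t*(3*t^2 - 12*t + 16)/144

The Itô integral of a deterministic integrand f(s) has mean 0 because each increment f(s) * (B_{s+ds} - B_s) has mean 0. By the Itô isometry:
  Var( int_0^t f(s) dB_s ) = E[ (int_0^t f(s) dB_s)^2 ] = int_0^t f(s)^2 ds.
Here f(s) = 5*s/4 - 5/3, so f(s)^2 = 25*(3*s - 4)^2/144. Integrate:
  int_0^t (25*(3*s - 4)^2/144) ds = 25*t*(3*t^2 - 12*t + 16)/144.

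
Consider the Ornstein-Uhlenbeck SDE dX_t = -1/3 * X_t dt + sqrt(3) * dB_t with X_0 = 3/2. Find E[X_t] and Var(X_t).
E[X_t] = 3*exp(-t/3)/2; Var(X_t) = 9/2 - 9*exp(-2*t/3)/2

The OU SDE dX = -theta X dt + sigma dB admits the integrating factor exp(theta t): d(exp(theta t) X_t) = sigma exp(theta t) dB_t. Integrating from 0 to t:
  X_t = x_0 * exp(-theta t) + sigma * int_0^t exp(-theta (t-s)) dB_s.
The Itô integral has mean 0 and (by the Itô isometry) variance sigma^2 * int_0^t exp(-2 theta (t - s)) ds = sigma^2 * (1 - exp(-2 theta t)) / (2 theta).
With theta = 1/3, sigma = sqrt(3), x_0 = 3/2:
  E[X_t] = 3/2 * exp(-1/3 t) = 3*exp(-t/3)/2
  Var(X_t) = (sqrt(3))^2 * (1 - exp(-2*1/3 t)) / (2 * 1/3) = 9/2 - 9*exp(-2*t/3)/2.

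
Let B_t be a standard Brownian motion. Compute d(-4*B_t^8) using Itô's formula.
d(-4*B_t^8) = (-112*B_t^6) dt + (-32*B_t^7) dB_t

Itô's formula for f(B_t) gives d f(B_t) = f'(B_t) dB_t + (1/2) f''(B_t) dt. Compute derivatives of f(x) = -4*x^8:
  f'(x)  = -32*x^7
  f''(x) = -224*x^6
Substitute x = B_t and multiply the f'' term by 1/2:
  drift     = (1/2) * (-224*x^6) evaluated at B_t = -112*B_t^6
  diffusion = (-32*x^7) evaluated at B_t = -32*B_t^7
Therefore d(-4*B_t^8) = (-112*B_t^6) dt + (-32*B_t^7) dB_t.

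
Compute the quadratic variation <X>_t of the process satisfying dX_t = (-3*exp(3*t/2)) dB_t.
<X>_t = 3*exp(3*t) - 3

For an Itô process dX_t = a(t) dt + b(t) dB_t, the quadratic variation is <X>_t = int_0^t b(s)^2 ds (the drift term does not contribute). Here b(s) = -3*exp(3*s/2), so
  b(s)^2 = 9*exp(3*s).
Integrating from 0 to t:
  <X>_t = int_0^t (9*exp(3*s)) ds = 3*exp(3*t) - 3.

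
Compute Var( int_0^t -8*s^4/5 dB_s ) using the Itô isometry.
Var = 64*t^9/225

The Itô integral of a deterministic integrand f(s) has mean 0 because each increment f(s) * (B_{s+ds} - B_s) has mean 0. By the Itô isometry:
  Var( int_0^t f(s) dB_s ) = E[ (int_0^t f(s) dB_s)^2 ] = int_0^t f(s)^2 ds.
Here f(s) = -8*s^4/5, so f(s)^2 = 64*s^8/25. Integrate:
  int_0^t (64*s^8/25) ds = 64*t^9/225.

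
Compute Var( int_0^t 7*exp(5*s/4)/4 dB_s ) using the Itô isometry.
Var = 49*exp(5*t/2)/40 - 49/40

The Itô integral of a deterministic integrand f(s) has mean 0 because each increment f(s) * (B_{s+ds} - B_s) has mean 0. By the Itô isometry:
  Var( int_0^t f(s) dB_s ) = E[ (int_0^t f(s) dB_s)^2 ] = int_0^t f(s)^2 ds.
Here f(s) = 7*exp(5*s/4)/4, so f(s)^2 = 49*exp(5*s/2)/16. Integrate:
  int_0^t (49*exp(5*s/2)/16) ds = 49*exp(5*t/2)/40 - 49/40.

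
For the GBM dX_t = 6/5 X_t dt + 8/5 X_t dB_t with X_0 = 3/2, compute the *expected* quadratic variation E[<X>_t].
E[<X>_t] = 36*exp(124*t/25)/31 - 36/31

<X>_t = int_0^t ((8/5) * X_s)^2 ds. Taking expectation inside the integral: E[<X>_t] = (8/5)^2 * int_0^t E[X_s^2] ds. For GBM, E[X_s^2] = x_0^2 * exp((2 mu + sigma^2) s). Integrating:
  E[<X>_t] = (8/5)^2 * (3/2)^2 * (exp((2*(6/5) + (8/5)^2) t) - 1) / (2*(6/5) + (8/5)^2)
           = (8/5)^2 * (3/2)^2 * (exp((124/25) t) - 1) / (124/25) = 36*exp(124*t/25)/31 - 36/31.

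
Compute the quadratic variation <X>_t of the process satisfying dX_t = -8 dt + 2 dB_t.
<X>_t = 4*t

For an Itô process dX_t = a(t) dt + b(t) dB_t, the quadratic variation is <X>_t = int_0^t b(s)^2 ds (the drift term does not contribute). Here b(s) = 2, so
  b(s)^2 = 4.
Integrating from 0 to t:
  <X>_t = int_0^t (4) ds = 4*t.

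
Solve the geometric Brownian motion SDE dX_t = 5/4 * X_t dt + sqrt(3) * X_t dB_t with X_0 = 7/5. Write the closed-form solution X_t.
X_t = 7/5 * exp((-1/4) * t + (sqrt(3)) * B_t)

For GBM dX = mu X dt + sigma X dB with X_0 = x_0, apply Itô to Y = log X: dY = (mu - sigma^2/2) dt + sigma dB, so Y_t = log(x_0) + (mu - sigma^2/2) t + sigma B_t and hence X_t = x_0 * exp((mu - sigma^2/2) t + sigma B_t).
With mu = 5/4, sigma = sqrt(3), x_0 = 7/5, this gives:
  X_t = 7/5 * exp((-1/4) * t + (sqrt(3)) * B_t).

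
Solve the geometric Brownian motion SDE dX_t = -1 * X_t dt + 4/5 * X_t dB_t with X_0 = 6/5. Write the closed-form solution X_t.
X_t = 6/5 * exp((-33/25) * t + (4/5) * B_t)

For GBM dX = mu X dt + sigma X dB with X_0 = x_0, apply Itô to Y = log X: dY = (mu - sigma^2/2) dt + sigma dB, so Y_t = log(x_0) + (mu - sigma^2/2) t + sigma B_t and hence X_t = x_0 * exp((mu - sigma^2/2) t + sigma B_t).
With mu = -1, sigma = 4/5, x_0 = 6/5, this gives:
  X_t = 6/5 * exp((-33/25) * t + (4/5) * B_t).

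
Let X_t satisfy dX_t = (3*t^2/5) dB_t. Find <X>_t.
<X>_t = 9*t^5/125

For an Itô process dX_t = a(t) dt + b(t) dB_t, the quadratic variation is <X>_t = int_0^t b(s)^2 ds (the drift term does not contribute). Here b(s) = 3*s^2/5, so
  b(s)^2 = 9*s^4/25.
Integrating from 0 to t:
  <X>_t = int_0^t (9*s^4/25) ds = 9*t^5/125.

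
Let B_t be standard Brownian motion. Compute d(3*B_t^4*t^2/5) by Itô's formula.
d(3*B_t^4*t^2/5) = (6*B_t^2*t*(B_t^2 + 3*t)/5) dt + (12*B_t^3*t^2/5) dB_t

Itô's formula for f(t, x): d f(t, B_t) = (f_t + (1/2) f_xx) dt + f_x dB_t. Compute partials of f(t, x) = 3*t^2*x^4/5:
  f_t(t,x)  = 6*t*x^4/5
  f_x(t,x)  = 12*t^2*x^3/5
  f_xx(t,x) = 36*t^2*x^2/5
Assemble drift = f_t + (1/2) f_xx = 6*t*x^2*(3*t + x^2)/5 and diffusion = f_x = 12*t^2*x^3/5. Substituting x = B_t:
  d(3*B_t^4*t^2/5) = (6*B_t^2*t*(B_t^2 + 3*t)/5) dt + (12*B_t^3*t^2/5) dB_t.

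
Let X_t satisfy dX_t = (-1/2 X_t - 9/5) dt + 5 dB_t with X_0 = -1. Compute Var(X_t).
Var(X_t) = 25 - 25*exp(-t)

The variance V(t) = Var(X_t) satisfies V'(t) = 2 a V(t) + c^2 with V(0) = 0 (drift coefficient is linear in X, diffusion is constant). With a = -1/2, c = 5, the solution is
  V(t) = (c^2 / (2 a)) * (exp(2 a t) - 1)
       = (5^2 / (2*(-1/2))) * (exp((-1) t) - 1)
       = 25 - 25*exp(-t).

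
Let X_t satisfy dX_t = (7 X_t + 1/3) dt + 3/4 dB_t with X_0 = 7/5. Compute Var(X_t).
Var(X_t) = 9*exp(14*t)/224 - 9/224

The variance V(t) = Var(X_t) satisfies V'(t) = 2 a V(t) + c^2 with V(0) = 0 (drift coefficient is linear in X, diffusion is constant). With a = 7, c = 3/4, the solution is
  V(t) = (c^2 / (2 a)) * (exp(2 a t) - 1)
       = ((3/4)^2 / (2*7)) * (exp(14 t) - 1)
       = 9*exp(14*t)/224 - 9/224.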